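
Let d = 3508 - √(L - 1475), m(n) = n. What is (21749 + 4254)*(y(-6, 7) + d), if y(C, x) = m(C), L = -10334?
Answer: 91062506 - 182021*I*√241 ≈ 9.1063e+7 - 2.8257e+6*I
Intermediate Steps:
y(C, x) = C
d = 3508 - 7*I*√241 (d = 3508 - √(-10334 - 1475) = 3508 - √(-11809) = 3508 - 7*I*√241 ≈ 3508.0 - 108.67*I)
(21749 + 4254)*(y(-6, 7) + d) = (21749 + 4254)*(-6 + (3508 - 7*I*√241)) = 26003*(3502 - 7*I*√241) = 91062506 - 182021*I*√241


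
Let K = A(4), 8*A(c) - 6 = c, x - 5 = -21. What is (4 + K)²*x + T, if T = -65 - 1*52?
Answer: -558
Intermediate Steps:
x = -16 (x = 5 - 21 = -16)
A(c) = ¾ + c/8
K = 5/4 (K = ¾ + (⅛)*4 = ¾ + ½ = 5/4 ≈ 1.2500)
T = -117 (T = -65 - 52 = -117)
(4 + K)²*x + T = (4 + 5/4)²*(-16) - 117 = (21/4)²*(-16) - 117 = (441/16)*(-16) - 117 = -441 - 117 = -558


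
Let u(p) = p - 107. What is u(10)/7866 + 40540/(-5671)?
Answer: -319437727/44608086 ≈ -7.1610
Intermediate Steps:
u(p) = -107 + p
u(10)/7866 + 40540/(-5671) = (-107 + 10)/7866 + 40540/(-5671) = -97*1/7866 + 40540*(-1/5671) = -97/7866 - 40540/5671 = -319437727/44608086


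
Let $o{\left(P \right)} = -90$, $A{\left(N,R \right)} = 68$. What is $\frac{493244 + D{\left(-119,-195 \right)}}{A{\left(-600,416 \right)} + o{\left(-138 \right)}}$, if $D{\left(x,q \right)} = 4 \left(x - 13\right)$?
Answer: $- \frac{246358}{11} \approx -22396.0$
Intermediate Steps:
$D{\left(x,q \right)} = -52 + 4 x$ ($D{\left(x,q \right)} = 4 \left(-13 + x\right) = -52 + 4 x$)
$\frac{493244 + D{\left(-119,-195 \right)}}{A{\left(-600,416 \right)} + o{\left(-138 \right)}} = \frac{493244 + \left(-52 + 4 \left(-119\right)\right)}{68 - 90} = \frac{493244 - 528}{-22} = \left(493244 - 528\right) \left(- \frac{1}{22}\right) = 492716 \left(- \frac{1}{22}\right) = - \frac{246358}{11}$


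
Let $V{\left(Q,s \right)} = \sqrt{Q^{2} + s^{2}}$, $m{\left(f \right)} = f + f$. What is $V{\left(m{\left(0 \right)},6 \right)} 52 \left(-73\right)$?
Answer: $-22776$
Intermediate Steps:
$m{\left(f \right)} = 2 f$
$V{\left(m{\left(0 \right)},6 \right)} 52 \left(-73\right) = \sqrt{\left(2 \cdot 0\right)^{2} + 6^{2}} \cdot 52 \left(-73\right) = \sqrt{0^{2} + 36} \cdot 52 \left(-73\right) = \sqrt{0 + 36} \cdot 52 \left(-73\right) = \sqrt{36} \cdot 52 \left(-73\right) = 6 \cdot 52 \left(-73\right) = 312 \left(-73\right) = -22776$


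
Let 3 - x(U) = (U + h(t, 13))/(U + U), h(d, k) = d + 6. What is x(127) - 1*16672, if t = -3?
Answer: -2117028/127 ≈ -16670.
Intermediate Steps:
h(d, k) = 6 + d
x(U) = 3 - (3 + U)/(2*U) (x(U) = 3 - (U + (6 - 3))/(U + U) = 3 - (U + 3)/(2*U) = 3 - (3 + U)*1/(2*U) = 3 - (3 + U)/(2*U))
x(127) - 1*16672 = (1/2)*(-3 + 5*127)/127 - 1*16672 = (1/2)*(1/127)*(-3 + 635) - 16672 = (1/2)*(1/127)*632 - 16672 = 316/127 - 16672 = -2117028/127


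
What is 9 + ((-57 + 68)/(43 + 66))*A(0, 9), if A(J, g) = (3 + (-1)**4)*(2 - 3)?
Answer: 937/109 ≈ 8.5963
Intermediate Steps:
A(J, g) = -4 (A(J, g) = (3 + 1)*(-1) = 4*(-1) = -4)
9 + ((-57 + 68)/(43 + 66))*A(0, 9) = 9 + ((-57 + 68)/(43 + 66))*(-4) = 9 + (11/109)*(-4) = 9 - 44/109 = 937/109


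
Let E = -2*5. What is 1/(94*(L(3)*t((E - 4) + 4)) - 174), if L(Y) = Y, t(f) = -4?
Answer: -1/1302 ≈ -0.00076805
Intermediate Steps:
E = -10
1/(94*(L(3)*t((E - 4) + 4)) - 174) = 1/(94*(3*(-4)) - 174) = 1/(94*(-12) - 174) = 1/(-1128 - 174) = 1/(-1302) = -1/1302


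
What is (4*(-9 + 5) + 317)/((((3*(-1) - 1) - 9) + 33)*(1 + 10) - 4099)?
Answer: -301/3879 ≈ -0.077597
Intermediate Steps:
(4*(-9 + 5) + 317)/((((3*(-1) - 1) - 9) + 33)*(1 + 10) - 4099) = (4*(-4) + 317)/((((-3 - 1) - 9) + 33)*11 - 4099) = (-16 + 317)/(((-4 - 9) + 33)*11 - 4099) = 301/((-13 + 33)*11 - 4099) = 301/(20*11 - 4099) = 301/(220 - 4099) = 301/(-3879) = 301*(-1/3879) = -301/3879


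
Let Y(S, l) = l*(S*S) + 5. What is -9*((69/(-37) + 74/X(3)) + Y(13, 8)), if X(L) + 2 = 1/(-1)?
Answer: -443046/37 ≈ -11974.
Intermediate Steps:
Y(S, l) = 5 + l*S**2 (Y(S, l) = l*S**2 + 5 = 5 + l*S**2)
X(L) = -3 (X(L) = -2 + 1/(-1) = -2 - 1 = -3)
-9*((69/(-37) + 74/X(3)) + Y(13, 8)) = -9*((69/(-37) + 74/(-3)) + (5 + 8*13**2)) = -9*((69*(-1/37) + 74*(-1/3)) + (5 + 8*169)) = -9*((-69/37 - 74/3) + (5 + 1352)) = -9*(-2945/111 + 1357) = -9*147682/111 = -443046/37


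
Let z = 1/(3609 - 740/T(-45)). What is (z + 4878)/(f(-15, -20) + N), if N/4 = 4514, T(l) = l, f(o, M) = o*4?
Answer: 159164271/587191484 ≈ 0.27106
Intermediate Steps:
f(o, M) = 4*o
N = 18056 (N = 4*4514 = 18056)
z = 9/32629 (z = 1/(3609 - 740/(-45)) = 1/(3609 - 740*(-1/45)) = 1/(3609 + 148/9) = 1/(32629/9) = 9/32629 ≈ 0.00027583)
(z + 4878)/(f(-15, -20) + N) = (9/32629 + 4878)/(4*(-15) + 18056) = 159164271/(32629*(-60 + 18056)) = (159164271/32629)/17996 = (159164271/32629)*(1/17996) = 159164271/587191484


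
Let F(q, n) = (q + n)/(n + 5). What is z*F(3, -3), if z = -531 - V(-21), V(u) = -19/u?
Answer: 0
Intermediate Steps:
F(q, n) = (n + q)/(5 + n)
z = -11170/21 (z = -531 - (-19)/(-21) = -531 - (-19)*(-1)/21 = -531 - 1*19/21 = -531 - 19/21 = -11170/21 ≈ -531.90)
z*F(3, -3) = -11170*(-3 + 3)/(21*(5 - 3)) = -11170*0/(21*2) = -5585*0/21 = -11170/21*0 = 0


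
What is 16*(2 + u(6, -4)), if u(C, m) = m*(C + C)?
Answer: -736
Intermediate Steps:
u(C, m) = 2*C*m (u(C, m) = m*(2*C) = 2*C*m)
16*(2 + u(6, -4)) = 16*(2 + 2*6*(-4)) = 16*(2 - 48) = 16*(-46) = -736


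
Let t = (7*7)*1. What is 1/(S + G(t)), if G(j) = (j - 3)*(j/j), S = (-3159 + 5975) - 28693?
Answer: -1/25831 ≈ -3.8713e-5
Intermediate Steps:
t = 49 (t = 49*1 = 49)
S = -25877 (S = 2816 - 28693 = -25877)
G(j) = -3 + j (G(j) = (-3 + j)*1 = -3 + j)
1/(S + G(t)) = 1/(-25877 + (-3 + 49)) = 1/(-25877 + 46) = 1/(-25831) = -1/25831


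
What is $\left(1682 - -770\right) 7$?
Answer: $17164$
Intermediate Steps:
$\left(1682 - -770\right) 7 = \left(1682 + 770\right) 7 = 2452 \cdot 7 = 17164$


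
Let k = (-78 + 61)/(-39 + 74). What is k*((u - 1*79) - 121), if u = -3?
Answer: 493/5 ≈ 98.600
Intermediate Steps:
k = -17/35 ≈ -0.48571
k*((u - 1*79) - 121) = -17*((-3 - 1*79) - 121)/35 = -17*((-3 - 79) - 121)/35 = -17*(-82 - 121)/35 = -17/35*(-203) = 493/5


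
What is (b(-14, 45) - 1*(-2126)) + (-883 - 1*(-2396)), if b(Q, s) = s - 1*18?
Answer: 3666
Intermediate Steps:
b(Q, s) = -18 + s (b(Q, s) = s - 18 = -18 + s)
(b(-14, 45) - 1*(-2126)) + (-883 - 1*(-2396)) = ((-18 + 45) - 1*(-2126)) + (-883 - 1*(-2396)) = (27 + 2126) + (-883 + 2396) = 2153 + 1513 = 3666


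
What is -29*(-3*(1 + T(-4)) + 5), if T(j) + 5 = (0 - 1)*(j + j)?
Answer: 203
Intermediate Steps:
T(j) = -5 - 2*j (T(j) = -5 + (0 - 1)*(j + j) = -5 - 2*j)
-29*(-3*(1 + T(-4)) + 5) = -29*(-3*(1 + (-5 - 2*(-4))) + 5) = -29*(-3*(1 + (-5 + 8)) + 5) = -29*(-3*(1 + 3) + 5) = -29*(-3*4 + 5) = -29*(-12 + 5) = -29*(-7) = 203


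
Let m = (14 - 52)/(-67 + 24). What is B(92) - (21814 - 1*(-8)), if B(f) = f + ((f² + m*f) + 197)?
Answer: -558471/43 ≈ -12988.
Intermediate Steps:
m = 38/43 (m = -38/(-43) = -38*(-1/43) = 38/43 ≈ 0.88372)
B(f) = 197 + f² + 81*f/43 (B(f) = f + ((f² + 38*f/43) + 197) = f + (197 + f² + 38*f/43) = 197 + f² + 81*f/43)
B(92) - (21814 - 1*(-8)) = (197 + 92² + (81/43)*92) - (21814 - 1*(-8)) = (197 + 8464 + 7452/43) - (21814 + 8) = 379875/43 - 1*21822 = 379875/43 - 21822 = -558471/43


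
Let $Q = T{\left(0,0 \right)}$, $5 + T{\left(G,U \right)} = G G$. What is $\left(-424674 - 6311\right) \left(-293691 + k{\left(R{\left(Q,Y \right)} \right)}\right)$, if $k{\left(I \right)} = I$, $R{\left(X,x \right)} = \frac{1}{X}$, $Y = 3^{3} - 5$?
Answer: $126576501832$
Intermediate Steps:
$T{\left(G,U \right)} = -5 + G^{2}$ ($T{\left(G,U \right)} = -5 + G G = -5 + G^{2}$)
$Q = -5$ ($Q = -5 + 0^{2} = -5 + 0 = -5$)
$Y = 22$ ($Y = 27 - 5 = 22$)
$\left(-424674 - 6311\right) \left(-293691 + k{\left(R{\left(Q,Y \right)} \right)}\right) = \left(-424674 - 6311\right) \left(-293691 + \frac{1}{-5}\right) = - 430985 \left(-293691 - \frac{1}{5}\right) = \left(-430985\right) \left(- \frac{1468456}{5}\right) = 126576501832$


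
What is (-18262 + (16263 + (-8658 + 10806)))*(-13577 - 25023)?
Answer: -5751400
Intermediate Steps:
(-18262 + (16263 + (-8658 + 10806)))*(-13577 - 25023) = (-18262 + (16263 + 2148))*(-38600) = (-18262 + 18411)*(-38600) = 149*(-38600) = -5751400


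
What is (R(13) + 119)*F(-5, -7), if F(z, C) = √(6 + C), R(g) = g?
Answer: 132*I ≈ 132.0*I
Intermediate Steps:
(R(13) + 119)*F(-5, -7) = (13 + 119)*√(6 - 7) = 132*√(-1) = 132*I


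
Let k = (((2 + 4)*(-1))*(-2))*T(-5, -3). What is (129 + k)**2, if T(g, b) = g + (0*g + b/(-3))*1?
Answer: 6561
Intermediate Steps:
T(g, b) = g - b/3 (T(g, b) = g + (0 - b/3)*1 = g - b/3*1 = g - b/3)
k = -48 (k = (((2 + 4)*(-1))*(-2))*(-5 - 1/3*(-3)) = ((6*(-1))*(-2))*(-5 + 1) = -6*(-2)*(-4) = 12*(-4) = -48)
(129 + k)**2 = (129 - 48)**2 = 81**2 = 6561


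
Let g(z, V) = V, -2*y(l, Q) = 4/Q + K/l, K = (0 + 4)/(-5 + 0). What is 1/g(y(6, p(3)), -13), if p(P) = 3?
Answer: -1/13 ≈ -0.076923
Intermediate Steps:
K = -⅘ (K = 4/(-5) = 4*(-⅕) = -⅘ ≈ -0.80000)
y(l, Q) = -2/Q + 2/(5*l) (y(l, Q) = -(4/Q - 4/(5*l))/2 = -2/Q + 2/(5*l))
1/g(y(6, p(3)), -13) = 1/(-13) = -1/13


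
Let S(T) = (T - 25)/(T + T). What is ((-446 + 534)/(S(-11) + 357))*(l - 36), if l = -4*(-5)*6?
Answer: 27104/1315 ≈ 20.611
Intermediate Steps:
S(T) = (-25 + T)/(2*T) (S(T) = (-25 + T)/((2*T)) = (-25 + T)*(1/(2*T)) = (-25 + T)/(2*T))
l = 120 (l = 20*6 = 120)
((-446 + 534)/(S(-11) + 357))*(l - 36) = ((-446 + 534)/((½)*(-25 - 11)/(-11) + 357))*(120 - 36) = (88/((½)*(-1/11)*(-36) + 357))*84 = (88/(18/11 + 357))*84 = (88/(3945/11))*84 = (88*(11/3945))*84 = (968/3945)*84 = 27104/1315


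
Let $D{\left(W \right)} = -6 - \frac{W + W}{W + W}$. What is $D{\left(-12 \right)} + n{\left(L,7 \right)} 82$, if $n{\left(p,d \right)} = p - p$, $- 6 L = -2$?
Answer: $-7$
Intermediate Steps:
$L = \frac{1}{3}$ ($L = \left(- \frac{1}{6}\right) \left(-2\right) = \frac{1}{3} \approx 0.33333$)
$n{\left(p,d \right)} = 0$
$D{\left(W \right)} = -7$ ($D{\left(W \right)} = -6 - \frac{2 W}{2 W} = -6 - 2 W \frac{1}{2 W} = -6 - 1 = -7$)
$D{\left(-12 \right)} + n{\left(L,7 \right)} 82 = -7 + 0 \cdot 82 = -7 + 0 = -7$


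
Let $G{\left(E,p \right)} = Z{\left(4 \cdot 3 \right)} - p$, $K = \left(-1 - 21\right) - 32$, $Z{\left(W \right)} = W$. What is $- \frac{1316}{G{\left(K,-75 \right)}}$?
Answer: $- \frac{1316}{87} \approx -15.126$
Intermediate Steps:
$K = -54$ ($K = -22 - 32 = -54$)
$G{\left(E,p \right)} = 12 - p$ ($G{\left(E,p \right)} = 4 \cdot 3 - p = 12 - p$)
$- \frac{1316}{G{\left(K,-75 \right)}} = - \frac{1316}{12 - -75} = - \frac{1316}{12 + 75} = - \frac{1316}{87}$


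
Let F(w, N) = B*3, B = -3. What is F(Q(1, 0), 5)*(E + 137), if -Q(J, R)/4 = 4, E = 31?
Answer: -1512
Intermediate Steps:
Q(J, R) = -16 (Q(J, R) = -4*4 = -16)
F(w, N) = -9 (F(w, N) = -3*3 = -9)
F(Q(1, 0), 5)*(E + 137) = -9*(31 + 137) = -9*168 = -1512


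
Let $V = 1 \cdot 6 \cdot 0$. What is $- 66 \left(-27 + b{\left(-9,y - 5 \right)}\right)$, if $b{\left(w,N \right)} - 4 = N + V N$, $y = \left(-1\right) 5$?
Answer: $2178$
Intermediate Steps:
$V = 0$ ($V = 6 \cdot 0 = 0$)
$y = -5$
$b{\left(w,N \right)} = 4 + N$ ($b{\left(w,N \right)} = 4 + \left(N + 0 N\right) = 4 + \left(N + 0\right) = 4 + N$)
$- 66 \left(-27 + b{\left(-9,y - 5 \right)}\right) = - 66 \left(-27 + \left(4 - 10\right)\right) = - 66 \left(-27 - 6\right) = \left(-66\right) \left(-33\right) = 2178$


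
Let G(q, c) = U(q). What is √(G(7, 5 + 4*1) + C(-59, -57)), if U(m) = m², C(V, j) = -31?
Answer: 3*√2 ≈ 4.2426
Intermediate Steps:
G(q, c) = q²
√(G(7, 5 + 4*1) + C(-59, -57)) = √(7² - 31) = √(49 - 31) = √18 = 3*√2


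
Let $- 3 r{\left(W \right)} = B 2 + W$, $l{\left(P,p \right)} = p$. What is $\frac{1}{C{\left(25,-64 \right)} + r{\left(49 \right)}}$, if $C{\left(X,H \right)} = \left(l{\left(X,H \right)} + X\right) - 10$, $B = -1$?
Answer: $- \frac{3}{194} \approx -0.015464$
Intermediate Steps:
$r{\left(W \right)} = \frac{2}{3} - \frac{W}{3}$ ($r{\left(W \right)} = - \frac{\left(-1\right) 2 + W}{3} = - \frac{-2 + W}{3} = \frac{2}{3} - \frac{W}{3}$)
$C{\left(X,H \right)} = -10 + H + X$ ($C{\left(X,H \right)} = \left(H + X\right) - 10 = -10 + H + X$)
$\frac{1}{C{\left(25,-64 \right)} + r{\left(49 \right)}} = \frac{1}{\left(-10 - 64 + 25\right) + \left(\frac{2}{3} - \frac{49}{3}\right)} = \frac{1}{-49 + \left(\frac{2}{3} - \frac{49}{3}\right)} = \frac{1}{-49 - \frac{47}{3}} = \frac{1}{- \frac{194}{3}} = - \frac{3}{194}$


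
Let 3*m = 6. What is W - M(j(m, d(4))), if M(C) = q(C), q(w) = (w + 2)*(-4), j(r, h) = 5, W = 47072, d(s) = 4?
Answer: 47100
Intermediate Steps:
m = 2 (m = (⅓)*6 = 2)
q(w) = -8 - 4*w (q(w) = (2 + w)*(-4) = -8 - 4*w)
M(C) = -8 - 4*C
W - M(j(m, d(4))) = 47072 - (-8 - 4*5) = 47072 - (-8 - 20) = 47072 - 1*(-28) = 47072 + 28 = 47100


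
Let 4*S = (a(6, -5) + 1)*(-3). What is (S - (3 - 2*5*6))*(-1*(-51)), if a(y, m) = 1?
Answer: 5661/2 ≈ 2830.5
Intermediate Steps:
S = -3/2 (S = ((1 + 1)*(-3))/4 = (2*(-3))/4 = (¼)*(-6) = -3/2 ≈ -1.5000)
(S - (3 - 2*5*6))*(-1*(-51)) = (-3/2 - (3 - 2*5*6))*(-1*(-51)) = (-3/2 - (3 - 10*6))*51 = (-3/2 - (3 - 60))*51 = (-3/2 - 1*(-57))*51 = (-3/2 + 57)*51 = (111/2)*51 = 5661/2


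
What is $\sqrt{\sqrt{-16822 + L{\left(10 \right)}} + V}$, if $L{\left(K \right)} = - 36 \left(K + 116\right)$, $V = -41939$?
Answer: $\sqrt{-41939 + i \sqrt{21358}} \approx 0.3568 + 204.79 i$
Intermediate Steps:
$L{\left(K \right)} = -4176 - 36 K$ ($L{\left(K \right)} = - 36 \left(116 + K\right) = -4176 - 36 K$)
$\sqrt{\sqrt{-16822 + L{\left(10 \right)}} + V} = \sqrt{\sqrt{-16822 - 4536} - 41939} = \sqrt{\sqrt{-21358} - 41939} = \sqrt{i \sqrt{21358} - 41939} = \sqrt{-41939 + i \sqrt{21358}}$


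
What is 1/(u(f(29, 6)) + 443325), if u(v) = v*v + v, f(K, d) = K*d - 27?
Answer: 1/465081 ≈ 2.1502e-6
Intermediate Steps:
f(K, d) = -27 + K*d
u(v) = v + v² (u(v) = v² + v = v + v²)
1/(u(f(29, 6)) + 443325) = 1/((-27 + 29*6)*(1 + (-27 + 29*6)) + 443325) = 1/((-27 + 174)*(1 + (-27 + 174)) + 443325) = 1/(147*(1 + 147) + 443325) = 1/(147*148 + 443325) = 1/(21756 + 443325) = 1/465081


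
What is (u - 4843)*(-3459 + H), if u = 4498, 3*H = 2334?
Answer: 924945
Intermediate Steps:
H = 778 (H = (1/3)*2334 = 778)
(u - 4843)*(-3459 + H) = (4498 - 4843)*(-3459 + 778) = -345*(-2681) = 924945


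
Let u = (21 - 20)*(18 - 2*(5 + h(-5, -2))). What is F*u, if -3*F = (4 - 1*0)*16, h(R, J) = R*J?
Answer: 256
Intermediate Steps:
h(R, J) = J*R
u = -12 (u = (21 - 20)*(18 - 2*(5 - 2*(-5))) = 1*(18 - 2*(5 + 10)) = 1*(18 - 2*15) = 1*(18 - 30) = 1*(-12) = -12)
F = -64/3 (F = -(4 - 1*0)*16/3 = -(4 + 0)*16/3 = -4*16/3 = -⅓*64 = -64/3 ≈ -21.333)
F*u = -64/3*(-12) = 256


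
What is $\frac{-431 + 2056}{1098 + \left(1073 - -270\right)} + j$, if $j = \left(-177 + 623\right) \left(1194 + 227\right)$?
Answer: $\frac{1547024431}{2441} \approx 6.3377 \cdot 10^{5}$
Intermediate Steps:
$j = 633766$ ($j = 446 \cdot 1421 = 633766$)
$\frac{-431 + 2056}{1098 + \left(1073 - -270\right)} + j = \frac{-431 + 2056}{1098 + \left(1073 - -270\right)} + 633766 = \frac{1625}{1098 + \left(1073 + 270\right)} + 633766 = \frac{1625}{1098 + 1343} + 633766 = \frac{1625}{2441} + 633766 = \frac{1547024431}{2441}$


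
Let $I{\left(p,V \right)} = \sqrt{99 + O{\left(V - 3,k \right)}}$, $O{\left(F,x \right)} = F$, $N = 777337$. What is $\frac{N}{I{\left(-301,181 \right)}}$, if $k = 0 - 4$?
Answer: $\frac{777337 \sqrt{277}}{277} \approx 46706.0$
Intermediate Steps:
$k = -4$ ($k = 0 - 4 = -4$)
$I{\left(p,V \right)} = \sqrt{96 + V}$ ($I{\left(p,V \right)} = \sqrt{99 + \left(V - 3\right)} = \sqrt{99 + \left(-3 + V\right)} = \sqrt{96 + V}$)
$\frac{N}{I{\left(-301,181 \right)}} = \frac{777337}{\sqrt{96 + 181}} = \frac{777337}{\sqrt{277}} = 777337 \frac{\sqrt{277}}{277} = \frac{777337 \sqrt{277}}{277}$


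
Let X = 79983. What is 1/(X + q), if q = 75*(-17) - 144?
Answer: 1/78564 ≈ 1.2728e-5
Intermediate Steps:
q = -1419 (q = -1275 - 144 = -1419)
1/(X + q) = 1/(79983 - 1419) = 1/78564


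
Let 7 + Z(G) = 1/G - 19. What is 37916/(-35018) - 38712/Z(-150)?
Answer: 101597306042/68302609 ≈ 1487.5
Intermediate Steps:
Z(G) = -26 + 1/G (Z(G) = -7 + (1/G - 19) = -7 + (-19 + 1/G) = -26 + 1/G)
37916/(-35018) - 38712/Z(-150) = 37916/(-35018) - 38712/(-26 + 1/(-150)) = 37916*(-1/35018) - 38712/(-26 - 1/150) = -18958/17509 - 38712/(-3901/150) = -18958/17509 - 38712*(-150/3901) = -18958/17509 + 5806800/3901 = 101597306042/68302609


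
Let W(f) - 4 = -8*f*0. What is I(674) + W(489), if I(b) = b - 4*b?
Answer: -2018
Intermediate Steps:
W(f) = 4 (W(f) = 4 - 8*f*0 = 4 + 0 = 4)
I(b) = -3*b
I(674) + W(489) = -3*674 + 4 = -2022 + 4 = -2018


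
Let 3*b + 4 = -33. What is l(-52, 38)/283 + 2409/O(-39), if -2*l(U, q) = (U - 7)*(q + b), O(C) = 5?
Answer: 4113197/8490 ≈ 484.48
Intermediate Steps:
b = -37/3 (b = -4/3 + (⅓)*(-33) = -4/3 - 11 = -37/3 ≈ -12.333)
l(U, q) = -(-7 + U)*(-37/3 + q)/2 (l(U, q) = -(U - 7)*(q - 37/3)/2 = -(-7 + U)*(-37/3 + q)/2)
l(-52, 38)/283 + 2409/O(-39) = (-259/6 + (7/2)*38 + (37/6)*(-52) - ½*(-52)*38)/283 + 2409/5 = (-259/6 + 133 - 962/3 + 988)*(1/283) + 2409*(⅕) = (4543/6)*(1/283) + 2409/5 = 4543/1698 + 2409/5 = 4113197/8490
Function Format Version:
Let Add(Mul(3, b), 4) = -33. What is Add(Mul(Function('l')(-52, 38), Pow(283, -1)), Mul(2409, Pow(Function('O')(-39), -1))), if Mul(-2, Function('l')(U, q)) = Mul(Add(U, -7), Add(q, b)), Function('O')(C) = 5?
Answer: Rational(4113197, 8490) ≈ 484.48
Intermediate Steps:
b = Rational(-37, 3) (b = Add(Rational(-4, 3), Mul(Rational(1, 3), -33)) = Add(Rational(-4, 3), -11) = Rational(-37, 3) ≈ -12.333)
Function('l')(U, q) = Mul(Rational(-1, 2), Add(-7, U), Add(Rational(-37, 3), q)) (Function('l')(U, q) = Mul(Rational(-1, 2), Mul(Add(U, -7), Add(q, Rational(-37, 3)))) = Mul(Rational(-1, 2), Mul(Add(-7, U), Add(Rational(-37, 3), q))) = Mul(Rational(-1, 2), Add(-7, U), Add(Rational(-37, 3), q)))
Add(Mul(Function('l')(-52, 38), Pow(283, -1)), Mul(2409, Pow(Function('O')(-39), -1))) = Add(Mul(Add(Rational(-259, 6), Mul(Rational(7, 2), 38), Mul(Rational(37, 6), -52), Mul(Rational(-1, 2), -52, 38)), Pow(283, -1)), Mul(2409, Pow(5, -1))) = Add(Mul(Add(Rational(-259, 6), 133, Rational(-962, 3), 988), Rational(1, 283)), Mul(2409, Rational(1, 5))) = Add(Mul(Rational(4543, 6), Rational(1, 283)), Rational(2409, 5)) = Add(Rational(4543, 1698), Rational(2409, 5)) = Rational(4113197, 8490)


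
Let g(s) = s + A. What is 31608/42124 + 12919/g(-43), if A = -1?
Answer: -135702301/463364 ≈ -292.86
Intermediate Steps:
g(s) = -1 + s (g(s) = s - 1 = -1 + s)
31608/42124 + 12919/g(-43) = 31608/42124 + 12919/(-1 - 43) = 31608*(1/42124) + 12919/(-44) = 7902/10531 + 12919*(-1/44) = 7902/10531 - 12919/44 = -135702301/463364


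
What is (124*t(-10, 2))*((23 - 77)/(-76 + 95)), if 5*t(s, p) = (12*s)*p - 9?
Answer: 1667304/95 ≈ 17551.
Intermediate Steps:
t(s, p) = -9/5 + 12*p*s/5 (t(s, p) = ((12*s)*p - 9)/5 = (12*p*s - 9)/5 = (-9 + 12*p*s)/5 = -9/5 + 12*p*s/5)
(124*t(-10, 2))*((23 - 77)/(-76 + 95)) = (124*(-9/5 + (12/5)*2*(-10)))*((23 - 77)/(-76 + 95)) = (124*(-9/5 - 48))*(-54/19) = (124*(-249/5))*(-54*1/19) = -30876/5*(-54/19) = 1667304/95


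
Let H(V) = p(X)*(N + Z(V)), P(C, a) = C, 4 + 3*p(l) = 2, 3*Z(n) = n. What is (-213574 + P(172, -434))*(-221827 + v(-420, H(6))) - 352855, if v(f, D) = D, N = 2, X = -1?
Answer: 47338541671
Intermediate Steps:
Z(n) = n/3
p(l) = -⅔ (p(l) = -4/3 + (⅓)*2 = -4/3 + ⅔ = -⅔)
H(V) = -4/3 - 2*V/9 (H(V) = -2*(2 + V/3)/3 = -4/3 - 2*V/9)
(-213574 + P(172, -434))*(-221827 + v(-420, H(6))) - 352855 = (-213574 + 172)*(-221827 + (-4/3 - 2/9*6)) - 352855 = -213402*(-221827 + (-4/3 - 4/3)) - 352855 = -213402*(-221827 - 8/3) - 352855 = -213402*(-665489/3) - 352855 = 47338894526 - 352855 = 47338541671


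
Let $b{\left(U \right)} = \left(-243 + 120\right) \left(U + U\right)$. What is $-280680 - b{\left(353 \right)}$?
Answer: $-193842$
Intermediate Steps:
$b{\left(U \right)} = - 246 U$ ($b{\left(U \right)} = - 123 \cdot 2 U = - 246 U$)
$-280680 - b{\left(353 \right)} = -280680 - \left(-246\right) 353 = -280680 - -86838 = -280680 + 86838 = -193842$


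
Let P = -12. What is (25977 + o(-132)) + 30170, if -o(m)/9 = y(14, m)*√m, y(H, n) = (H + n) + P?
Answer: 56147 + 2340*I*√33 ≈ 56147.0 + 13442.0*I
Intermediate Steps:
y(H, n) = -12 + H + n (y(H, n) = (H + n) - 12 = -12 + H + n)
o(m) = -9*√m*(2 + m) (o(m) = -9*(-12 + 14 + m)*√m = -9*(2 + m)*√m = -9*√m*(2 + m))
(25977 + o(-132)) + 30170 = (25977 + 9*√(-132)*(-2 - 1*(-132))) + 30170 = (25977 + 9*(2*I*√33)*(-2 + 132)) + 30170 = (25977 + 9*(2*I*√33)*130) + 30170 = (25977 + 2340*I*√33) + 30170 = 56147 + 2340*I*√33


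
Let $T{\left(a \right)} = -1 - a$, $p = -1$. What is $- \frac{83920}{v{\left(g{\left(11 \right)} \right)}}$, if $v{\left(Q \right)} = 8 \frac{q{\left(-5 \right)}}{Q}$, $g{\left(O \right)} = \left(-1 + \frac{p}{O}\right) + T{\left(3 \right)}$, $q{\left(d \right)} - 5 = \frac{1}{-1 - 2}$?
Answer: $\frac{125880}{11} \approx 11444.0$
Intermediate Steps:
$q{\left(d \right)} = \frac{14}{3}$ ($q{\left(d \right)} = 5 + \frac{1}{-1 - 2} = 5 + \frac{1}{-3} = 5 - \frac{1}{3} = \frac{14}{3}$)
$g{\left(O \right)} = -5 - \frac{1}{O}$ ($g{\left(O \right)} = \left(-1 - \frac{1}{O}\right) - 4 = -5 - \frac{1}{O}$)
$v{\left(Q \right)} = \frac{112}{3 Q}$ ($v{\left(Q \right)} = 8 \frac{14}{3 Q} = \frac{112}{3 Q}$)
$- \frac{83920}{v{\left(g{\left(11 \right)} \right)}} = - \frac{83920}{\frac{112}{3} \frac{1}{-5 - \frac{1}{11}}} = - \frac{83920}{\frac{112}{3} \frac{1}{- \frac{56}{11}}} = - \frac{83920}{\frac{112}{3} \left(- \frac{11}{56}\right)} = - \frac{83920}{- \frac{22}{3}} = \left(-83920\right) \left(- \frac{3}{22}\right) = \frac{125880}{11}$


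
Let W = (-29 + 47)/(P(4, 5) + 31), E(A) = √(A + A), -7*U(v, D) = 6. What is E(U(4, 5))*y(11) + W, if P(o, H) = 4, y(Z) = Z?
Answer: 18/35 + 22*I*√21/7 ≈ 0.51429 + 14.402*I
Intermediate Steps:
U(v, D) = -6/7 (U(v, D) = -⅐*6 = -6/7)
E(A) = √2*√A (E(A) = √(2*A) = √2*√A)
W = 18/35 (W = (-29 + 47)/(4 + 31) = 18/35 ≈ 0.51429)
E(U(4, 5))*y(11) + W = (√2*√(-6/7))*11 + 18/35 = (√2*(I*√42/7))*11 + 18/35 = (2*I*√21/7)*11 + 18/35 = 22*I*√21/7 + 18/35 = 18/35 + 22*I*√21/7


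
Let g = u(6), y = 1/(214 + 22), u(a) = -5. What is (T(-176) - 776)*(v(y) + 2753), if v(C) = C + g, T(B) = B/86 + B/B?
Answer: -21669299477/10148 ≈ -2.1353e+6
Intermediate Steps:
y = 1/236 ≈ 0.0042373
g = -5
T(B) = 1 + B/86 (T(B) = B*(1/86) + 1 = B/86 + 1 = 1 + B/86)
v(C) = -5 + C (v(C) = C - 5 = -5 + C)
(T(-176) - 776)*(v(y) + 2753) = ((1 + (1/86)*(-176)) - 776)*((-5 + 1/236) + 2753) = ((1 - 88/43) - 776)*(-1179/236 + 2753) = (-45/43 - 776)*(648529/236) = -33413/43*648529/236 = -21669299477/10148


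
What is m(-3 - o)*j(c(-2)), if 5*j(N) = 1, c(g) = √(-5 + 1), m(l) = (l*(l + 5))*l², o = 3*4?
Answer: 6750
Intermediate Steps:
o = 12
m(l) = l³*(5 + l) (m(l) = (l*(5 + l))*l² = l³*(5 + l))
c(g) = 2*I (c(g) = √(-4) = 2*I)
j(N) = ⅕ (j(N) = (⅕)*1 = ⅕)
m(-3 - o)*j(c(-2)) = ((-3 - 1*12)³*(5 + (-3 - 1*12)))*(⅕) = ((-3 - 12)³*(5 + (-3 - 12)))*(⅕) = ((-15)³*(5 - 15))*(⅕) = -3375*(-10)*(⅕) = 33750*(⅕) = 6750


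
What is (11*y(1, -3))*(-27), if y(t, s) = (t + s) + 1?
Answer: 297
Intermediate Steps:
y(t, s) = 1 + s + t (y(t, s) = (s + t) + 1 = 1 + s + t)
(11*y(1, -3))*(-27) = (11*(1 - 3 + 1))*(-27) = (11*(-1))*(-27) = -11*(-27) = 297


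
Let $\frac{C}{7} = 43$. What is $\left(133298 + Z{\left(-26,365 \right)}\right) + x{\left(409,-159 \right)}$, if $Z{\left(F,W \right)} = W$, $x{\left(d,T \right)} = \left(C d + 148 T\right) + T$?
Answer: $233081$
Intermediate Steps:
$C = 301$ ($C = 7 \cdot 43 = 301$)
$x{\left(d,T \right)} = 149 T + 301 d$ ($x{\left(d,T \right)} = \left(301 d + 148 T\right) + T = \left(148 T + 301 d\right) + T = 149 T + 301 d$)
$\left(133298 + Z{\left(-26,365 \right)}\right) + x{\left(409,-159 \right)} = \left(133298 + 365\right) + \left(149 \left(-159\right) + 301 \cdot 409\right) = 133663 + \left(-23691 + 123109\right) = 133663 + 99418 = 233081$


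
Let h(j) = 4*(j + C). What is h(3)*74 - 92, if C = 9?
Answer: 3460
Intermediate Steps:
h(j) = 36 + 4*j (h(j) = 4*(j + 9) = 4*(9 + j) = 36 + 4*j)
h(3)*74 - 92 = (36 + 4*3)*74 - 92 = (36 + 12)*74 - 92 = 48*74 - 92 = 3552 - 92 = 3460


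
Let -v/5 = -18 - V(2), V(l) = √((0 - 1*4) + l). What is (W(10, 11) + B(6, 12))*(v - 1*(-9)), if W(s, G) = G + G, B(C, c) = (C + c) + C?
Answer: 4554 + 230*I*√2 ≈ 4554.0 + 325.27*I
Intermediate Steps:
V(l) = √(-4 + l) (V(l) = √((0 - 4) + l) = √(-4 + l))
B(C, c) = c + 2*C
W(s, G) = 2*G
v = 90 + 5*I*√2 (v = -5*(-18 - √(-4 + 2)) = -5*(-18 - √(-2)) = -5*(-18 - I*√2) = 90 + 5*I*√2 ≈ 90.0 + 7.0711*I)
(W(10, 11) + B(6, 12))*(v - 1*(-9)) = (2*11 + (12 + 2*6))*((90 + 5*I*√2) - 1*(-9)) = (22 + (12 + 12))*((90 + 5*I*√2) + 9) = (22 + 24)*(99 + 5*I*√2) = 46*(99 + 5*I*√2) = 4554 + 230*I*√2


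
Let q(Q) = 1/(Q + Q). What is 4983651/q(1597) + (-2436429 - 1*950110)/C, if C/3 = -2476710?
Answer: 118271184329374759/7430130 ≈ 1.5918e+10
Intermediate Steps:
C = -7430130 (C = 3*(-2476710) = -7430130)
q(Q) = 1/(2*Q)
4983651/q(1597) + (-2436429 - 1*950110)/C = 4983651/(((1/2)/1597)) + (-2436429 - 1*950110)/(-7430130) = 4983651/(((1/2)*(1/1597))) + (-2436429 - 950110)*(-1/7430130) = 4983651/(1/3194) - 3386539*(-1/7430130) = 4983651*3194 + 3386539/7430130 = 15917781294 + 3386539/7430130 = 118271184329374759/7430130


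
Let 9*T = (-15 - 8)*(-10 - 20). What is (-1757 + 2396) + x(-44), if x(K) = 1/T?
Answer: 146973/230 ≈ 639.01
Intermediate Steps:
T = 230/3 (T = ((-15 - 8)*(-10 - 20))/9 = (-23*(-30))/9 = (⅑)*690 = 230/3 ≈ 76.667)
x(K) = 3/230 (x(K) = 1/(230/3) = 3/230)
(-1757 + 2396) + x(-44) = (-1757 + 2396) + 3/230 = 639 + 3/230 = 146973/230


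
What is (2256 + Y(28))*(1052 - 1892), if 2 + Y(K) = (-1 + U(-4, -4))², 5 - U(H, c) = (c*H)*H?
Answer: -5777520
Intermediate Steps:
U(H, c) = 5 - c*H² (U(H, c) = 5 - c*H*H = 5 - H*c*H = 5 - c*H²)
Y(K) = 4622 (Y(K) = -2 + (-1 + (5 - 1*(-4)*(-4)²))² = -2 + (-1 + (5 - 1*(-4)*16))² = -2 + (-1 + (5 + 64))² = -2 + (-1 + 69)² = -2 + 68² = -2 + 4624 = 4622)
(2256 + Y(28))*(1052 - 1892) = (2256 + 4622)*(1052 - 1892) = 6878*(-840) = -5777520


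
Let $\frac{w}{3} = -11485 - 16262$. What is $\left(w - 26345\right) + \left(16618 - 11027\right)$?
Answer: $-103995$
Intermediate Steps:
$w = -83241$ ($w = 3 \left(-11485 - 16262\right) = 3 \left(-27747\right) = -83241$)
$\left(w - 26345\right) + \left(16618 - 11027\right) = \left(-83241 - 26345\right) + \left(16618 - 11027\right) = -109586 + 5591 = -103995$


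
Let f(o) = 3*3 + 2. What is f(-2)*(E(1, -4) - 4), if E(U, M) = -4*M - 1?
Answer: 121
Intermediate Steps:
f(o) = 11 (f(o) = 9 + 2 = 11)
E(U, M) = -1 - 4*M
f(-2)*(E(1, -4) - 4) = 11*((-1 - 4*(-4)) - 4) = 11*((-1 + 16) - 4) = 11*(15 - 4) = 11*11 = 121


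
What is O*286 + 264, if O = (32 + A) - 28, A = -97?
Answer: -26334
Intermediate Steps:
O = -93 (O = (32 - 97) - 28 = -65 - 28 = -93)
O*286 + 264 = -93*286 + 264 = -26598 + 264 = -26334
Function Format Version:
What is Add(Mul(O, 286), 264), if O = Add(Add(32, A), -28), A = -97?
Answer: -26334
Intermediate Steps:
O = -93 (O = Add(Add(32, -97), -28) = Add(-65, -28) = -93)
Add(Mul(O, 286), 264) = Add(Mul(-93, 286), 264) = Add(-26598, 264) = -26334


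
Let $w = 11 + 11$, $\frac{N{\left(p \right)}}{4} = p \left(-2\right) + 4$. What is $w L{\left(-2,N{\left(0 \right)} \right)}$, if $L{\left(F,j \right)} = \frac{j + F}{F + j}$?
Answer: $22$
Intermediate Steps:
$N{\left(p \right)} = 16 - 8 p$ ($N{\left(p \right)} = 4 \left(p \left(-2\right) + 4\right) = 4 \left(- 2 p + 4\right) = 4 \left(4 - 2 p\right) = 16 - 8 p$)
$L{\left(F,j \right)} = 1$ ($L{\left(F,j \right)} = \frac{F + j}{F + j} = 1$)
$w = 22$
$w L{\left(-2,N{\left(0 \right)} \right)} = 22 \cdot 1 = 22$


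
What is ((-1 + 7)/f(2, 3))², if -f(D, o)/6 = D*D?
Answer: 1/16 ≈ 0.062500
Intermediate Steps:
f(D, o) = -6*D² (f(D, o) = -6*D*D = -6*D²)
((-1 + 7)/f(2, 3))² = ((-1 + 7)/((-6*2²)))² = (6/((-6*4)))² = (6/(-24))² = (6*(-1/24))² = (-¼)² = 1/16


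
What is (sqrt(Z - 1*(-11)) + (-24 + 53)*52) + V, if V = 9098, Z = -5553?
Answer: 10606 + I*sqrt(5542) ≈ 10606.0 + 74.445*I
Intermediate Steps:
(sqrt(Z - 1*(-11)) + (-24 + 53)*52) + V = (sqrt(-5553 - 1*(-11)) + (-24 + 53)*52) + 9098 = (sqrt(-5553 + 11) + 29*52) + 9098 = (sqrt(-5542) + 1508) + 9098 = (I*sqrt(5542) + 1508) + 9098 = (1508 + I*sqrt(5542)) + 9098 = 10606 + I*sqrt(5542)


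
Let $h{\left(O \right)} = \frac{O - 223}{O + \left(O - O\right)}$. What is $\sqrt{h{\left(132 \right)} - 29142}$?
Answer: $\frac{i \sqrt{126945555}}{66} \approx 170.71 i$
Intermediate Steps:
$h{\left(O \right)} = \frac{-223 + O}{O}$ ($h{\left(O \right)} = \frac{-223 + O}{O + 0} = \frac{-223 + O}{O}$)
$\sqrt{h{\left(132 \right)} - 29142} = \sqrt{\frac{-223 + 132}{132} - 29142} = \sqrt{\frac{1}{132} \left(-91\right) - 29142} = \sqrt{- \frac{91}{132} - 29142} = \sqrt{- \frac{3846835}{132}} = \frac{i \sqrt{126945555}}{66}$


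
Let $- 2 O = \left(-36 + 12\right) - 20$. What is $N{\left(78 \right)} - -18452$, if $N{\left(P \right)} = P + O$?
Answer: $18552$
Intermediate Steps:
$O = 22$ ($O = - \frac{\left(-36 + 12\right) - 20}{2} = - \frac{-24 - 20}{2} = \left(- \frac{1}{2}\right) \left(-44\right) = 22$)
$N{\left(P \right)} = 22 + P$ ($N{\left(P \right)} = P + 22 = 22 + P$)
$N{\left(78 \right)} - -18452 = \left(22 + 78\right) - -18452 = 100 + 18452 = 18552$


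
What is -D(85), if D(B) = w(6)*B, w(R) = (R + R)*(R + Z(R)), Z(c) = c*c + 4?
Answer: -46920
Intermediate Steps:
Z(c) = 4 + c² (Z(c) = c² + 4 = 4 + c²)
w(R) = 2*R*(4 + R + R²) (w(R) = (R + R)*(R + (4 + R²)) = (2*R)*(4 + R + R²) = 2*R*(4 + R + R²))
D(B) = 552*B (D(B) = (2*6*(4 + 6 + 6²))*B = (2*6*(4 + 6 + 36))*B = (2*6*46)*B = 552*B)
-D(85) = -552*85 = -1*46920 = -46920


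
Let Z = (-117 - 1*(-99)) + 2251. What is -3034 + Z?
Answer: -801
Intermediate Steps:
Z = 2233 (Z = (-117 + 99) + 2251 = -18 + 2251 = 2233)
-3034 + Z = -3034 + 2233 = -801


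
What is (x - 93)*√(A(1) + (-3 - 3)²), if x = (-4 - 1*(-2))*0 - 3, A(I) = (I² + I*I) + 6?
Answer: -192*√11 ≈ -636.79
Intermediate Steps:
A(I) = 6 + 2*I² (A(I) = (I² + I²) + 6 = 2*I² + 6 = 6 + 2*I²)
x = -3 (x = (-4 + 2)*0 - 3 = -2*0 - 3 = 0 - 3 = -3)
(x - 93)*√(A(1) + (-3 - 3)²) = (-3 - 93)*√((6 + 2*1²) + (-3 - 3)²) = -96*√((6 + 2*1) + (-6)²) = -96*√((6 + 2) + 36) = -96*√(8 + 36) = -192*√11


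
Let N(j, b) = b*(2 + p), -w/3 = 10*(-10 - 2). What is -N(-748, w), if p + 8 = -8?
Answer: 5040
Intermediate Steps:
p = -16 (p = -8 - 8 = -16)
w = 360 (w = -30*(-10 - 2) = -30*(-12) = -3*(-120) = 360)
N(j, b) = -14*b (N(j, b) = b*(2 - 16) = b*(-14) = -14*b)
-N(-748, w) = -(-14)*360 = -1*(-5040) = 5040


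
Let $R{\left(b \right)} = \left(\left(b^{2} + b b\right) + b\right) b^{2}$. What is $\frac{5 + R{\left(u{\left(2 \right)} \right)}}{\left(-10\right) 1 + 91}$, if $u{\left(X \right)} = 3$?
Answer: $\frac{194}{81} \approx 2.3951$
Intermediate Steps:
$R{\left(b \right)} = b^{2} \left(b + 2 b^{2}\right)$ ($R{\left(b \right)} = \left(\left(b^{2} + b^{2}\right) + b\right) b^{2} = \left(2 b^{2} + b\right) b^{2} = \left(b + 2 b^{2}\right) b^{2} = b^{2} \left(b + 2 b^{2}\right)$)
$\frac{5 + R{\left(u{\left(2 \right)} \right)}}{\left(-10\right) 1 + 91} = \frac{5 + 3^{3} \left(1 + 2 \cdot 3\right)}{\left(-10\right) 1 + 91} = \frac{5 + 27 \left(1 + 6\right)}{-10 + 91} = \frac{5 + 27 \cdot 7}{81} = \left(5 + 189\right) \frac{1}{81} = 194 \cdot \frac{1}{81} = \frac{194}{81}$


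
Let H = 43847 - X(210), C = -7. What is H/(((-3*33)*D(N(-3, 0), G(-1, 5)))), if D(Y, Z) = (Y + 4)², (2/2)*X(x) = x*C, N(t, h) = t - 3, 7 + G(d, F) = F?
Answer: -45317/396 ≈ -114.44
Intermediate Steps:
G(d, F) = -7 + F
N(t, h) = -3 + t
X(x) = -7*x (X(x) = x*(-7) = -7*x)
D(Y, Z) = (4 + Y)²
H = 45317 (H = 43847 - (-7)*210 = 43847 - 1*(-1470) = 43847 + 1470 = 45317)
H/(((-3*33)*D(N(-3, 0), G(-1, 5)))) = 45317/(((-3*33)*(4 + (-3 - 3))²)) = 45317/((-99*(4 - 6)²)) = 45317/((-99*(-2)²)) = 45317/((-99*4)) = 45317/(-396) = 45317*(-1/396) = -45317/396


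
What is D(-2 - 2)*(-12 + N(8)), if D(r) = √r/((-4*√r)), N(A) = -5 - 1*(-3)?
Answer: 7/2 ≈ 3.5000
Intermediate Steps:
N(A) = -2 (N(A) = -5 + 3 = -2)
D(r) = -¼ (D(r) = (-1/(4*√r))*√r = -¼)
D(-2 - 2)*(-12 + N(8)) = -(-12 - 2)/4 = -¼*(-14) = 7/2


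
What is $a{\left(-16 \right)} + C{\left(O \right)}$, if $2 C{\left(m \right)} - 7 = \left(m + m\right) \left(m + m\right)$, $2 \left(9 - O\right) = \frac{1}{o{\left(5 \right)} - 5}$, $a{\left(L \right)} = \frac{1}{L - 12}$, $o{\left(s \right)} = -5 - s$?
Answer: $\frac{1049999}{6300} \approx 166.67$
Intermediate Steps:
$a{\left(L \right)} = \frac{1}{-12 + L}$
$O = \frac{271}{30}$ ($O = 9 - \frac{1}{2 \left(\left(-5 - 5\right) - 5\right)} = 9 - \frac{1}{2 \left(-10 - 5\right)} = 9 - \frac{1}{2 \left(-15\right)} = 9 - - \frac{1}{30} = 9 + \frac{1}{30} = \frac{271}{30} \approx 9.0333$)
$C{\left(m \right)} = \frac{7}{2} + 2 m^{2}$ ($C{\left(m \right)} = \frac{7}{2} + \frac{\left(m + m\right) \left(m + m\right)}{2} = \frac{7}{2} + \frac{2 m 2 m}{2} = \frac{7}{2} + \frac{4 m^{2}}{2} = \frac{7}{2} + 2 m^{2}$)
$a{\left(-16 \right)} + C{\left(O \right)} = \frac{1}{-12 - 16} + \left(\frac{7}{2} + 2 \left(\frac{271}{30}\right)^{2}\right) = \frac{1}{-28} + \left(\frac{7}{2} + 2 \cdot \frac{73441}{900}\right) = - \frac{1}{28} + \left(\frac{7}{2} + \frac{73441}{450}\right) = - \frac{1}{28} + \frac{37508}{225} = \frac{1049999}{6300}$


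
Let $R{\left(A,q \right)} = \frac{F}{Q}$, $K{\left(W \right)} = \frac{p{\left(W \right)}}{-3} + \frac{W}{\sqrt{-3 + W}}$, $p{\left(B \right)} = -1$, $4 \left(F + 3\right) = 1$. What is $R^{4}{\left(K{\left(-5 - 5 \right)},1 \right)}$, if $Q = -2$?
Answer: $\frac{14641}{4096} \approx 3.5745$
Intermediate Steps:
$F = - \frac{11}{4}$ ($F = -3 + \frac{1}{4} \cdot 1 = -3 + \frac{1}{4} = - \frac{11}{4} \approx -2.75$)
$K{\left(W \right)} = \frac{1}{3} + \frac{W}{\sqrt{-3 + W}}$ ($K{\left(W \right)} = - \frac{1}{-3} + \frac{W}{\sqrt{-3 + W}} = \left(-1\right) \left(- \frac{1}{3}\right) + \frac{W}{\sqrt{-3 + W}} = \frac{1}{3} + \frac{W}{\sqrt{-3 + W}}$)
$R{\left(A,q \right)} = \frac{11}{8}$ ($R{\left(A,q \right)} = - \frac{11}{4 \left(-2\right)} = \left(- \frac{11}{4}\right) \left(- \frac{1}{2}\right) = \frac{11}{8}$)
$R^{4}{\left(K{\left(-5 - 5 \right)},1 \right)} = \left(\frac{11}{8}\right)^{4} = \frac{14641}{4096}$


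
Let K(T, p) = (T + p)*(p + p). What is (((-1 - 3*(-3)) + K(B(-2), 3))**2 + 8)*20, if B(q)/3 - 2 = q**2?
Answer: 359280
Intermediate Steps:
B(q) = 6 + 3*q**2
K(T, p) = 2*p*(T + p) (K(T, p) = (T + p)*(2*p) = 2*p*(T + p))
(((-1 - 3*(-3)) + K(B(-2), 3))**2 + 8)*20 = (((-1 - 3*(-3)) + 2*3*((6 + 3*(-2)**2) + 3))**2 + 8)*20 = (((-1 + 9) + 2*3*((6 + 3*4) + 3))**2 + 8)*20 = ((8 + 2*3*((6 + 12) + 3))**2 + 8)*20 = ((8 + 2*3*(18 + 3))**2 + 8)*20 = ((8 + 2*3*21)**2 + 8)*20 = ((8 + 126)**2 + 8)*20 = (134**2 + 8)*20 = (17956 + 8)*20 = 17964*20 = 359280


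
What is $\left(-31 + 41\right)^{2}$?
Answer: $100$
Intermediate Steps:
$\left(-31 + 41\right)^{2} = 10^{2} = 100$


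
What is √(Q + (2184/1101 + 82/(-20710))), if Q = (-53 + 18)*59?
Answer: 6*I*√827624497782295/3800285 ≈ 45.42*I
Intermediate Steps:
Q = -2065 (Q = -35*59 = -2065)
√(Q + (2184/1101 + 82/(-20710))) = √(-2065 + (2184/1101 + 82/(-20710))) = √(-2065 + (2184*(1/1101) + 82*(-1/20710))) = √(-2065 + (728/367 - 41/10355)) = √(-2065 + 7523393/3800285) = √(-7840065132/3800285) = 6*I*√827624497782295/3800285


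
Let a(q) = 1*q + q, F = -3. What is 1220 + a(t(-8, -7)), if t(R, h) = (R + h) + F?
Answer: 1184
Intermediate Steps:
t(R, h) = -3 + R + h (t(R, h) = (R + h) - 3 = -3 + R + h)
a(q) = 2*q (a(q) = q + q = 2*q)
1220 + a(t(-8, -7)) = 1220 + 2*(-3 - 8 - 7) = 1220 + 2*(-18) = 1220 - 36 = 1184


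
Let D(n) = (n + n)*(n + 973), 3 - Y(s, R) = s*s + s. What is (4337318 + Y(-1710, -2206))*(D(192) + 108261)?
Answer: 786165377151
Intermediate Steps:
Y(s, R) = 3 - s - s**2 (Y(s, R) = 3 - (s*s + s) = 3 - (s**2 + s) = 3 - (s + s**2) = 3 + (-s - s**2) = 3 - s - s**2)
D(n) = 2*n*(973 + n) (D(n) = (2*n)*(973 + n) = 2*n*(973 + n))
(4337318 + Y(-1710, -2206))*(D(192) + 108261) = (4337318 + (3 - 1*(-1710) - 1*(-1710)**2))*(2*192*(973 + 192) + 108261) = (4337318 + (3 + 1710 - 1*2924100))*(2*192*1165 + 108261) = (4337318 + (3 + 1710 - 2924100))*(447360 + 108261) = (4337318 - 2922387)*555621 = 1414931*555621 = 786165377151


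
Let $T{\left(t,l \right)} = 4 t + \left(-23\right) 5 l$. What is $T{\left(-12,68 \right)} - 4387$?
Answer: $-12255$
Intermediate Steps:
$T{\left(t,l \right)} = - 115 l + 4 t$ ($T{\left(t,l \right)} = 4 t - 115 l = - 115 l + 4 t$)
$T{\left(-12,68 \right)} - 4387 = \left(\left(-115\right) 68 + 4 \left(-12\right)\right) - 4387 = \left(-7820 - 48\right) - 4387 = -7868 - 4387 = -12255$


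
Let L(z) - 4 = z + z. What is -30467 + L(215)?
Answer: -30033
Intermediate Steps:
L(z) = 4 + 2*z (L(z) = 4 + (z + z) = 4 + 2*z)
-30467 + L(215) = -30467 + (4 + 2*215) = -30467 + (4 + 430) = -30467 + 434 = -30033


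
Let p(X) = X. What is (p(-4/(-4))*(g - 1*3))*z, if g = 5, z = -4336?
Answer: -8672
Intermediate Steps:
(p(-4/(-4))*(g - 1*3))*z = ((-4/(-4))*(5 - 1*3))*(-4336) = ((-4*(-¼))*(5 - 3))*(-4336) = (1*2)*(-4336) = 2*(-4336) = -8672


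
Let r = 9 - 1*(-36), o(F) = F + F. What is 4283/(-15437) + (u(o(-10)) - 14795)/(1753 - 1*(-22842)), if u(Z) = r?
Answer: -66607227/75934603 ≈ -0.87717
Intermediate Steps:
o(F) = 2*F
r = 45 (r = 9 + 36 = 45)
u(Z) = 45
4283/(-15437) + (u(o(-10)) - 14795)/(1753 - 1*(-22842)) = 4283/(-15437) + (45 - 14795)/(1753 - 1*(-22842)) = 4283*(-1/15437) - 14750/(1753 + 22842) = -4283/15437 - 14750/24595 = -4283/15437 - 14750*1/24595 = -4283/15437 - 2950/4919 = -66607227/75934603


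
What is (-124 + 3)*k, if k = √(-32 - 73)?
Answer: -121*I*√105 ≈ -1239.9*I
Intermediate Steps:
k = I*√105 (k = √(-105) = I*√105 ≈ 10.247*I)
(-124 + 3)*k = (-124 + 3)*(I*√105) = -121*I*√105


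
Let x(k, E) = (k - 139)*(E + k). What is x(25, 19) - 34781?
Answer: -39797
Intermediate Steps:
x(k, E) = (-139 + k)*(E + k)
x(25, 19) - 34781 = (25² - 139*19 - 139*25 + 19*25) - 34781 = (625 - 2641 - 3475 + 475) - 34781 = -5016 - 34781 = -39797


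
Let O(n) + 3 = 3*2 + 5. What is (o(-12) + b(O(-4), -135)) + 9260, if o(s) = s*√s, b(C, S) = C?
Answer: 9268 - 24*I*√3 ≈ 9268.0 - 41.569*I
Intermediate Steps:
O(n) = 8 (O(n) = -3 + (3*2 + 5) = -3 + (6 + 5) = -3 + 11 = 8)
o(s) = s^(3/2)
(o(-12) + b(O(-4), -135)) + 9260 = ((-12)^(3/2) + 8) + 9260 = (-24*I*√3 + 8) + 9260 = (8 - 24*I*√3) + 9260 = 9268 - 24*I*√3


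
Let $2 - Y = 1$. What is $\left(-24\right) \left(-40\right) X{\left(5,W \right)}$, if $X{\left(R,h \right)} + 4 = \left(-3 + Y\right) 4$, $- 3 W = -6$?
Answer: $-11520$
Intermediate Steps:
$W = 2$ ($W = \left(- \frac{1}{3}\right) \left(-6\right) = 2$)
$Y = 1$ ($Y = 2 - 1 = 1$)
$X{\left(R,h \right)} = -12$ ($X{\left(R,h \right)} = -4 + \left(-3 + 1\right) 4 = -4 - 8 = -12$)
$\left(-24\right) \left(-40\right) X{\left(5,W \right)} = \left(-24\right) \left(-40\right) \left(-12\right) = 960 \left(-12\right) = -11520$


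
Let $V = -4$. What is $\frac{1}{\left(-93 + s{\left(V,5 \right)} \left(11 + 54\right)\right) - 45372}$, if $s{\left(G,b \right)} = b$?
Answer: $- \frac{1}{45140} \approx -2.2153 \cdot 10^{-5}$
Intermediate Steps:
$\frac{1}{\left(-93 + s{\left(V,5 \right)} \left(11 + 54\right)\right) - 45372} = \frac{1}{\left(-93 + 5 \left(11 + 54\right)\right) - 45372} = \frac{1}{\left(-93 + 5 \cdot 65\right) - 45372} = \frac{1}{\left(-93 + 325\right) - 45372} = \frac{1}{232 - 45372} = \frac{1}{-45140} = - \frac{1}{45140}$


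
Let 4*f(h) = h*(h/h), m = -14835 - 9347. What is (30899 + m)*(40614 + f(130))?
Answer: 546045081/2 ≈ 2.7302e+8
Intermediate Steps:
m = -24182
f(h) = h/4 (f(h) = (h*(h/h))/4 = (h*1)/4 = h/4)
(30899 + m)*(40614 + f(130)) = (30899 - 24182)*(40614 + (¼)*130) = 6717*(40614 + 65/2) = 6717*(81293/2) = 546045081/2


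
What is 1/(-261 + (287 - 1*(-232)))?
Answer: 1/258 ≈ 0.0038760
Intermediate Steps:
1/(-261 + (287 - 1*(-232))) = 1/(-261 + (287 + 232)) = 1/(-261 + 519) = 1/258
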